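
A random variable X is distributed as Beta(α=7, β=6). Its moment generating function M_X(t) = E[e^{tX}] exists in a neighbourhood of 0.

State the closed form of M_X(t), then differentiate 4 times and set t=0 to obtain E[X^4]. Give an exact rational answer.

E[X^4] = D^4[M](0) = 3/26

M_X(t) = ₁F₁(7; 13; t)
D^4[M](t) = 3*₁F₁(11; 17; t)/26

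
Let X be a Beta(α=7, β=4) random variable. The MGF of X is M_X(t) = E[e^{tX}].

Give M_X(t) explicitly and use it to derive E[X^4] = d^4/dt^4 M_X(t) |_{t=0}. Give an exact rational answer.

E[X^4] = M^(4)(0) = 30/143

M_X(t) = ₁F₁(7; 11; t)
M^(4)(t) = 30*₁F₁(11; 15; t)/143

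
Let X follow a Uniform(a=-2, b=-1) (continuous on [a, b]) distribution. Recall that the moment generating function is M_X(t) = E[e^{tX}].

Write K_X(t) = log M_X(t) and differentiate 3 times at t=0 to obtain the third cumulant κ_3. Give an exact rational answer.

M_X(t) = (e^(-t) - e^(-2*t))/t
K_X(t) = log M_X(t) = -log(t) + log(e^(-t) - e^(-2*t))
D^3[K](t) = (t^3*e^(2*t) + t^3*e^(t) - 2*e^(3*t) + 6*e^(2*t) - 6*e^(t) + 2)/(t^3*e^(3*t) - 3*t^3*e^(2*t) + 3*t^3*e^(t) - t^3)

κ_3 = D^3[K](0) = 0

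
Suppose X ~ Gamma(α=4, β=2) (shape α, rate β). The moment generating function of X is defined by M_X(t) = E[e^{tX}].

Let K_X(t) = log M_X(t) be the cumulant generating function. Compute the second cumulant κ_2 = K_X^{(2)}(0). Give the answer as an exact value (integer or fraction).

M_X(t) = 16/(2 - t)^4
K_X(t) = log M_X(t) = -4*log(2 - t) + 4*log(2)
K′(t) = -4/(t - 2)
K′′(t) = 4/(t^2 - 4*t + 4)

κ_2 = K′′(0) = 1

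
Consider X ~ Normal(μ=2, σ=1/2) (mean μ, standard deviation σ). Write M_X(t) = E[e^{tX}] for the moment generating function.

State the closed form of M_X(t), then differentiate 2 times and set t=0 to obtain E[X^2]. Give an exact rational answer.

E[X^2] = d^2M/dt^2 |_{t=0} = 17/4

M_X(t) = e^(t^2/8 + 2*t)
dM/dt = t*e^(2*t)*e^(t^2/8)/4 + 2*e^(2*t)*e^(t^2/8)
d^2M/dt^2 = t^2*e^(2*t)*e^(t^2/8)/16 + t*e^(2*t)*e^(t^2/8) + 17*e^(2*t)*e^(t^2/8)/4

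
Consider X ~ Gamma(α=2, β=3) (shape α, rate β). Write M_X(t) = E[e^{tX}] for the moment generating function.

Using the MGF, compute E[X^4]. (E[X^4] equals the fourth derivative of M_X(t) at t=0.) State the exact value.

M_X(t) = 9/(3 - t)^2
M′(t) = -18/(t^3 - 9*t^2 + 27*t - 27)
M′′(t) = 54/(t^4 - 12*t^3 + 54*t^2 - 108*t + 81)
M′′′(t) = -216/(t^5 - 15*t^4 + 90*t^3 - 270*t^2 + 405*t - 243)
M′′′′(t) = 1080/(t^6 - 18*t^5 + 135*t^4 - 540*t^3 + 1215*t^2 - 1458*t + 729)

E[X^4] = M′′′′(0) = 40/27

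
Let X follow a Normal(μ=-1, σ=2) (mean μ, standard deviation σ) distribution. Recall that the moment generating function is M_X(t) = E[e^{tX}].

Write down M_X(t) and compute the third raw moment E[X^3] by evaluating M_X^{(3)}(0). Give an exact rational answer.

E[X^3] = d^3M/dt^3 |_{t=0} = -13

M_X(t) = e^(2*t^2 - t)
dM/dt = 4*t*e^(-t)*e^(2*t^2) - e^(-t)*e^(2*t^2)
d^2M/dt^2 = (16*t^2*e^(2*t^2) - 8*t*e^(2*t^2) + 5*e^(2*t^2))*e^(-t)
d^3M/dt^3 = (64*t^3*e^(2*t^2) - 48*t^2*e^(2*t^2) + 60*t*e^(2*t^2) - 13*e^(2*t^2))*e^(-t)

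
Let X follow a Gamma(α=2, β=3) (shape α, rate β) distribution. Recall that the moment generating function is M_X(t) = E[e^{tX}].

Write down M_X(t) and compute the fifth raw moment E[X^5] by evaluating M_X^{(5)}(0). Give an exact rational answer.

M_X(t) = 9/(3 - t)^2
dM/dt = -18/(t^3 - 9*t^2 + 27*t - 27)
d^2M/dt^2 = 54/(t^4 - 12*t^3 + 54*t^2 - 108*t + 81)
d^3M/dt^3 = -216/(t^5 - 15*t^4 + 90*t^3 - 270*t^2 + 405*t - 243)
d^4M/dt^4 = 1080/(t^6 - 18*t^5 + 135*t^4 - 540*t^3 + 1215*t^2 - 1458*t + 729)
d^5M/dt^5 = -6480/(t^7 - 21*t^6 + 189*t^5 - 945*t^4 + 2835*t^3 - 5103*t^2 + 5103*t - 2187)

E[X^5] = d^5M/dt^5 |_{t=0} = 80/27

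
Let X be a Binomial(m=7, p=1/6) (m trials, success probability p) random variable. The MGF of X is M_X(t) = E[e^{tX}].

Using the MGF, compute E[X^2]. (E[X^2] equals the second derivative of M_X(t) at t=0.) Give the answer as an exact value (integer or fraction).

M_X(t) = (e^(t)/6 + 5/6)^7
M′(t) = 7*e^(7*t)/279936 + 35*e^(6*t)/46656 + 875*e^(5*t)/93312 + 4375*e^(4*t)/69984 + 21875*e^(3*t)/93312 + 21875*e^(2*t)/46656 + 109375*e^(t)/279936
M′′(t) = 49*e^(7*t)/279936 + 35*e^(6*t)/7776 + 4375*e^(5*t)/93312 + 4375*e^(4*t)/17496 + 21875*e^(3*t)/31104 + 21875*e^(2*t)/23328 + 109375*e^(t)/279936

E[X^2] = M′′(0) = 7/3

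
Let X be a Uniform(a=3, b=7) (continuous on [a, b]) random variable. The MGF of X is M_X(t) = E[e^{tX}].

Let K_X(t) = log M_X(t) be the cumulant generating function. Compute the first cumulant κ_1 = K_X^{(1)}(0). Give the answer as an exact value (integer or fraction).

M_X(t) = (e^(7*t) - e^(3*t))/(4*t)
K_X(t) = log M_X(t) = -log(t) + log(e^(7*t) - e^(3*t)) - 2*log(2)
K′(t) = (7*t*e^(4*t) - 3*t - e^(4*t) + 1)/(t*e^(4*t) - t)

κ_1 = K′(0) = 5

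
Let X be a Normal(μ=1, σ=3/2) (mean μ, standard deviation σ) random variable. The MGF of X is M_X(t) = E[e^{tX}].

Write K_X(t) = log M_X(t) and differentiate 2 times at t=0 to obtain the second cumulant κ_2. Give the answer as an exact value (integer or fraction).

M_X(t) = e^(9*t^2/8 + t)
K_X(t) = log M_X(t) = 9*t^2/8 + t
dK/dt = 9*t/4 + 1
d^2K/dt^2 = 9/4

κ_2 = d^2K/dt^2 |_{t=0} = 9/4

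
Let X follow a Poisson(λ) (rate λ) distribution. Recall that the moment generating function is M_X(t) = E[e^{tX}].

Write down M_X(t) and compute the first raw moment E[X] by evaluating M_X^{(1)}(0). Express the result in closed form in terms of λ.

M_X(t) = e^(λ*(e^(t) - 1))
M^(1)(t) = λ*e^(-λ)*e^(t)*e^(λ*e^(t))

E[X] = M^(1)(0) = λ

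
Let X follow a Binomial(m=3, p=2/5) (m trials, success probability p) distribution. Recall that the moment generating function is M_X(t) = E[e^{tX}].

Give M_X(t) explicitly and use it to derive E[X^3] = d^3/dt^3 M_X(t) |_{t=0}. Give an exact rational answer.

E[X^3] = M′′′(0) = 558/125

M_X(t) = (2*e^(t)/5 + 3/5)^3
M′(t) = 24*e^(3*t)/125 + 72*e^(2*t)/125 + 54*e^(t)/125
M′′(t) = 72*e^(3*t)/125 + 144*e^(2*t)/125 + 54*e^(t)/125
M′′′(t) = 216*e^(3*t)/125 + 288*e^(2*t)/125 + 54*e^(t)/125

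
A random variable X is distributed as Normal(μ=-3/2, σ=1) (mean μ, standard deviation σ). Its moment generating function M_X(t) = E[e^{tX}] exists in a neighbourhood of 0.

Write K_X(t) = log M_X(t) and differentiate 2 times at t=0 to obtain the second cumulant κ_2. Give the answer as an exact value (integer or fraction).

M_X(t) = e^(t^2/2 - 3*t/2)
K_X(t) = log M_X(t) = t^2/2 - 3*t/2
K′(t) = t - 3/2
K′′(t) = 1

κ_2 = K′′(0) = 1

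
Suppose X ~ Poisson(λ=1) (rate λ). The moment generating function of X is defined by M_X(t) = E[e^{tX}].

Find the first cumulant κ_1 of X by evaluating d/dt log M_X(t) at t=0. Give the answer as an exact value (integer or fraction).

M_X(t) = e^(e^(t) - 1)
K_X(t) = log M_X(t) = e^(t) - 1
K′(t) = e^(t)

κ_1 = K′(0) = 1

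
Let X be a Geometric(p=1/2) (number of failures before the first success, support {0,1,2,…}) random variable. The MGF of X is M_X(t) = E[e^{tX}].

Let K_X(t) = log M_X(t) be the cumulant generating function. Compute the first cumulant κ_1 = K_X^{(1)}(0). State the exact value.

M_X(t) = 1/(2*(1 - e^(t)/2))
K_X(t) = log M_X(t) = -log(1 - e^(t)/2) - log(2)
K′(t) = -e^(t)/(e^(t) - 2)

κ_1 = K′(0) = 1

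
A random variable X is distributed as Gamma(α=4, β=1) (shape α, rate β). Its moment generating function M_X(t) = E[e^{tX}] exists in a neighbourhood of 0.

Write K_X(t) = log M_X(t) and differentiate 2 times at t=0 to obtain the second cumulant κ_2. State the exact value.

M_X(t) = (1 - t)^(-4)
K_X(t) = log M_X(t) = -4*log(1 - t)
D^2[K](t) = 4/(t^2 - 2*t + 1)

κ_2 = D^2[K](0) = 4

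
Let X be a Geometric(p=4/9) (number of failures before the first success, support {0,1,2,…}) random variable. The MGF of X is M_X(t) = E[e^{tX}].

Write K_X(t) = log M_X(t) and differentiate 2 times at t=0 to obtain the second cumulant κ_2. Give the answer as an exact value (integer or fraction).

M_X(t) = 4/(9*(1 - 5*e^(t)/9))
K_X(t) = log M_X(t) = -log(1 - 5*e^(t)/9) - 2*log(3) + 2*log(2)
K′(t) = -5*e^(t)/(5*e^(t) - 9)
K′′(t) = 45*e^(t)/(25*e^(2*t) - 90*e^(t) + 81)

κ_2 = K′′(0) = 45/16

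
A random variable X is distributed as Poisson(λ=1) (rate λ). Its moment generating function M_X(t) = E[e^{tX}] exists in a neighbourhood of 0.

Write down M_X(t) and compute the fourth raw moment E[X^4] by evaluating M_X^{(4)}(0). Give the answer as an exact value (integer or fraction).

M_X(t) = e^(e^(t) - 1)
D^4[M](t) = (e^(4*t)*e^(e^(t)) + 6*e^(3*t)*e^(e^(t)) + 7*e^(2*t)*e^(e^(t)) + e^(t)*e^(e^(t)))*e^(-1)

E[X^4] = D^4[M](0) = 15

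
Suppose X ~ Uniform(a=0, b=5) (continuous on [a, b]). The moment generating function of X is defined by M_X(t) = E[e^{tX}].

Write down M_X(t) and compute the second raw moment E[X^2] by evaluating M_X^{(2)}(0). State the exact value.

M_X(t) = (e^(5*t) - 1)/(5*t)
D^2[M](t) = (25*t^2*e^(5*t) - 10*t*e^(5*t) + 2*e^(5*t) - 2)/(5*t^3)

E[X^2] = D^2[M](0) = 25/3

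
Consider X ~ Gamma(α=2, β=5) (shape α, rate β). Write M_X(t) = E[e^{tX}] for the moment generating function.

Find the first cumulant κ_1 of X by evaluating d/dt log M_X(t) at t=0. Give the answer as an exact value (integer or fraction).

κ_1 = dK/dt |_{t=0} = 2/5

M_X(t) = 25/(5 - t)^2
K_X(t) = log M_X(t) = -2*log(5 - t) + 2*log(5)
dK/dt = -2/(t - 5)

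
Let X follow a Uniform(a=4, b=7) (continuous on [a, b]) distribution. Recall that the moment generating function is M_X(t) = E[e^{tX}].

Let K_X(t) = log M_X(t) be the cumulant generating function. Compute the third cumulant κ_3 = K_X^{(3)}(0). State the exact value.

κ_3 = K′′′(0) = 0

M_X(t) = (e^(7*t) - e^(4*t))/(3*t)
K_X(t) = log M_X(t) = -log(t) + log(e^(7*t) - e^(4*t)) - log(3)
K′(t) = (7*t*e^(3*t) - 4*t - e^(3*t) + 1)/(t*e^(3*t) - t)
K′′(t) = (-9*t^2*e^(3*t) + e^(6*t) - 2*e^(3*t) + 1)/(t^2*e^(6*t) - 2*t^2*e^(3*t) + t^2)
K′′′(t) = (27*t^3*e^(6*t) + 27*t^3*e^(3*t) - 2*e^(9*t) + 6*e^(6*t) - 6*e^(3*t) + 2)/(t^3*e^(9*t) - 3*t^3*e^(6*t) + 3*t^3*e^(3*t) - t^3)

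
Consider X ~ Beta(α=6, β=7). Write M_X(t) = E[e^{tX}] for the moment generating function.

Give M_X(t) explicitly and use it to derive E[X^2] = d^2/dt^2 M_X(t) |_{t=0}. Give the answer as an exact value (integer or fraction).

M_X(t) = ₁F₁(6; 13; t)
M^(2)(t) = 3*₁F₁(8; 15; t)/13

E[X^2] = M^(2)(0) = 3/13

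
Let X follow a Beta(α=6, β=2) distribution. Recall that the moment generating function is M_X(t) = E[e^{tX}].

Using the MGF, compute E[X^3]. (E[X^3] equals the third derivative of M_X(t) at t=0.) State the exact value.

M_X(t) = ₁F₁(6; 8; t)
M′(t) = 3*₁F₁(7; 9; t)/4
M′′(t) = 7*₁F₁(8; 10; t)/12
M′′′(t) = 7*₁F₁(9; 11; t)/15

E[X^3] = M′′′(0) = 7/15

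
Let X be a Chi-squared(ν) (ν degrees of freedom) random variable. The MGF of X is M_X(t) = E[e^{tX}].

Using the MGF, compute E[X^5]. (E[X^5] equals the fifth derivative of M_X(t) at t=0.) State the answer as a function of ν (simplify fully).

E[X^5] = d^5M/dt^5 |_{t=0} = ν*(ν^4 + 20*ν^3 + 140*ν^2 + 400*ν + 384)

M_X(t) = (1 - 2*t)^(-ν/2)
dM/dt = -ν/(2*t*(1 - 2*t)^(ν/2) - (1 - 2*t)^(ν/2))
d^2M/dt^2 = (ν^2 + 2*ν)/(4*t^2*(1 - 2*t)^(ν/2) - 4*t*(1 - 2*t)^(ν/2) + (1 - 2*t)^(ν/2))
d^3M/dt^3 = (-ν^3 - 6*ν^2 - 8*ν)/(8*t^3*(1 - 2*t)^(ν/2) - 12*t^2*(1 - 2*t)^(ν/2) + 6*t*(1 - 2*t)^(ν/2) - (1 - 2*t)^(ν/2))
d^4M/dt^4 = (ν^4 + 12*ν^3 + 44*ν^2 + 48*ν)/(16*t^4*(1 - 2*t)^(ν/2) - 32*t^3*(1 - 2*t)^(ν/2) + 24*t^2*(1 - 2*t)^(ν/2) - 8*t*(1 - 2*t)^(ν/2) + (1 - 2*t)^(ν/2))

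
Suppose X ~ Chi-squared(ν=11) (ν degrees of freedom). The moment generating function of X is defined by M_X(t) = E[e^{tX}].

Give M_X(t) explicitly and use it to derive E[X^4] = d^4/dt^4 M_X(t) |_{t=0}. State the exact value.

M_X(t) = (1 - 2*t)^(-11/2)
dM/dt = 11/(64*t^6*√(1 - 2*t) - 192*t^5*√(1 - 2*t) + 240*t^4*√(1 - 2*t) - 160*t^3*√(1 - 2*t) + 60*t^2*√(1 - 2*t) - 12*t*√(1 - 2*t) + √(1 - 2*t))
d^2M/dt^2 = -143/(128*t^7*√(1 - 2*t) - 448*t^6*√(1 - 2*t) + 672*t^5*√(1 - 2*t) - 560*t^4*√(1 - 2*t) + 280*t^3*√(1 - 2*t) - 84*t^2*√(1 - 2*t) + 14*t*√(1 - 2*t) - √(1 - 2*t))

E[X^4] = d^4M/dt^4 |_{t=0} = 36465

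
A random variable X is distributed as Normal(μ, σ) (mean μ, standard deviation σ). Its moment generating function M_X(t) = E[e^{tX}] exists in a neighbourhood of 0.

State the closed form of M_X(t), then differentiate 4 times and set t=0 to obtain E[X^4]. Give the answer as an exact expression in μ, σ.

M_X(t) = e^(μ*t + σ^2*t^2/2)

E[X^4] = M^(4)(0) = μ^4 + 6*μ^2*σ^2 + 3*σ^4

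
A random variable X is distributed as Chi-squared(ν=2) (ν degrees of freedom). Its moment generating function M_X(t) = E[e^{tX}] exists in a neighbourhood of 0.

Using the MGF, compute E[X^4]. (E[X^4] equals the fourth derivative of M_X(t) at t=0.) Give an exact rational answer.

M_X(t) = 1/(1 - 2*t)
M′(t) = 2/(4*t^2 - 4*t + 1)
M′′(t) = -8/(8*t^3 - 12*t^2 + 6*t - 1)
M′′′(t) = 48/(16*t^4 - 32*t^3 + 24*t^2 - 8*t + 1)
M′′′′(t) = -384/(32*t^5 - 80*t^4 + 80*t^3 - 40*t^2 + 10*t - 1)

E[X^4] = M′′′′(0) = 384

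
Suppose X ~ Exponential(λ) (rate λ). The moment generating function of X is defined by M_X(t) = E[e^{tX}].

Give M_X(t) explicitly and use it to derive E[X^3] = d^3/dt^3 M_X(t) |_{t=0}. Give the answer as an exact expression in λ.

E[X^3] = M^(3)(0) = 6/λ^3

M_X(t) = λ/(λ - t)
M^(3)(t) = 6*λ/(λ^4 - 4*λ^3*t + 6*λ^2*t^2 - 4*λ*t^3 + t^4)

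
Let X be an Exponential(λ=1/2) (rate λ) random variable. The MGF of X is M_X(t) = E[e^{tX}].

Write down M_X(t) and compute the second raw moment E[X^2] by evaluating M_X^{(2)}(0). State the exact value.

E[X^2] = d^2M/dt^2 |_{t=0} = 8

M_X(t) = 1/(2*(1/2 - t))
dM/dt = 2/(4*t^2 - 4*t + 1)
d^2M/dt^2 = -8/(8*t^3 - 12*t^2 + 6*t - 1)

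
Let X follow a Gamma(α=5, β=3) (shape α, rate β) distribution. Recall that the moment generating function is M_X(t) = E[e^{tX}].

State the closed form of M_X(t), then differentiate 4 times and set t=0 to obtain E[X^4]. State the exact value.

M_X(t) = 243/(3 - t)^5
dM/dt = 1215/(t^6 - 18*t^5 + 135*t^4 - 540*t^3 + 1215*t^2 - 1458*t + 729)
d^2M/dt^2 = -7290/(t^7 - 21*t^6 + 189*t^5 - 945*t^4 + 2835*t^3 - 5103*t^2 + 5103*t - 2187)
d^3M/dt^3 = 51030/(t^8 - 24*t^7 + 252*t^6 - 1512*t^5 + 5670*t^4 - 13608*t^3 + 20412*t^2 - 17496*t + 6561)
d^4M/dt^4 = -408240/(t^9 - 27*t^8 + 324*t^7 - 2268*t^6 + 10206*t^5 - 30618*t^4 + 61236*t^3 - 78732*t^2 + 59049*t - 19683)

E[X^4] = d^4M/dt^4 |_{t=0} = 560/27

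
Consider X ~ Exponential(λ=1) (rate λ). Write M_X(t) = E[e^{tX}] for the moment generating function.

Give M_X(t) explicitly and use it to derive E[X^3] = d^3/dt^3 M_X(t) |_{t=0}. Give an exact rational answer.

M_X(t) = 1/(1 - t)
D^3[M](t) = 6/(t^4 - 4*t^3 + 6*t^2 - 4*t + 1)

E[X^3] = D^3[M](0) = 6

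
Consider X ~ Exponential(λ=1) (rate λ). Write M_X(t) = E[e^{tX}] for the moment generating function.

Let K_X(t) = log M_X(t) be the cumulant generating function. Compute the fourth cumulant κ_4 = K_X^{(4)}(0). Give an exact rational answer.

M_X(t) = 1/(1 - t)
K_X(t) = log M_X(t) = -log(1 - t)
D^4[K](t) = 6/(t^4 - 4*t^3 + 6*t^2 - 4*t + 1)

κ_4 = D^4[K](0) = 6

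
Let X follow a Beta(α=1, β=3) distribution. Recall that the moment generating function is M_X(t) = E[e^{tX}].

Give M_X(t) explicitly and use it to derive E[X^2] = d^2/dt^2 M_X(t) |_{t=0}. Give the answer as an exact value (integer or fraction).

M_X(t) = ₁F₁(1; 4; t)
dM/dt = ₁F₁(2; 5; t)/4
d^2M/dt^2 = ₁F₁(3; 6; t)/10

E[X^2] = d^2M/dt^2 |_{t=0} = 1/10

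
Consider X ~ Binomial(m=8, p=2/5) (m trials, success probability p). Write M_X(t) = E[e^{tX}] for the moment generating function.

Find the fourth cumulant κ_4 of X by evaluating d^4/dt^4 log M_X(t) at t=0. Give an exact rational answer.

M_X(t) = (2*e^(t)/5 + 3/5)^8
K_X(t) = log M_X(t) = 8*log(2*e^(t)/5 + 3/5)
K′(t) = 16*e^(t)/(2*e^(t) + 3)
K′′(t) = 48*e^(t)/(4*e^(2*t) + 12*e^(t) + 9)
K′′′(t) = (-96*e^(2*t) + 144*e^(t))/(8*e^(3*t) + 36*e^(2*t) + 54*e^(t) + 27)
K′′′′(t) = (192*e^(3*t) - 1152*e^(2*t) + 432*e^(t))/(16*e^(4*t) + 96*e^(3*t) + 216*e^(2*t) + 216*e^(t) + 81)

κ_4 = K′′′′(0) = -528/625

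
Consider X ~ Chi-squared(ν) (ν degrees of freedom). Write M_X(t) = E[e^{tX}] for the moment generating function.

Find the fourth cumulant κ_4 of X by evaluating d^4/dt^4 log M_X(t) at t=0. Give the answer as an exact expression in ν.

κ_4 = d^4K/dt^4 |_{t=0} = 48*ν

M_X(t) = (1 - 2*t)^(-ν/2)
K_X(t) = log M_X(t) = -ν*log(1 - 2*t)/2
dK/dt = -ν/(2*t - 1)
d^2K/dt^2 = 2*ν/(4*t^2 - 4*t + 1)
d^3K/dt^3 = -8*ν/(8*t^3 - 12*t^2 + 6*t - 1)
d^4K/dt^4 = 48*ν/(16*t^4 - 32*t^3 + 24*t^2 - 8*t + 1)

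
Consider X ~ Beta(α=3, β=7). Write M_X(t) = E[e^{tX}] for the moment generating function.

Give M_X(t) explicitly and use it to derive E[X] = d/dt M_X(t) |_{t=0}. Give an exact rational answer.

M_X(t) = ₁F₁(3; 10; t)
D[M](t) = 3*₁F₁(4; 11; t)/10

E[X] = D[M](0) = 3/10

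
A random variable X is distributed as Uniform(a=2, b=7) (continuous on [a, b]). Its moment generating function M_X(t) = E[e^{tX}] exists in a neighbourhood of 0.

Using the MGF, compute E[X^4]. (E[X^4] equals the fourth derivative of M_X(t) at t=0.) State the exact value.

E[X^4] = d^4M/dt^4 |_{t=0} = 671

M_X(t) = (e^(7*t) - e^(2*t))/(5*t)
dM/dt = (7*t*e^(7*t) - 2*t*e^(2*t) - e^(7*t) + e^(2*t))/(5*t^2)
d^2M/dt^2 = (49*t^2*e^(7*t) - 4*t^2*e^(2*t) - 14*t*e^(7*t) + 4*t*e^(2*t) + 2*e^(7*t) - 2*e^(2*t))/(5*t^3)
d^3M/dt^3 = (343*t^3*e^(7*t) - 8*t^3*e^(2*t) - 147*t^2*e^(7*t) + 12*t^2*e^(2*t) + 42*t*e^(7*t) - 12*t*e^(2*t) - 6*e^(7*t) + 6*e^(2*t))/(5*t^4)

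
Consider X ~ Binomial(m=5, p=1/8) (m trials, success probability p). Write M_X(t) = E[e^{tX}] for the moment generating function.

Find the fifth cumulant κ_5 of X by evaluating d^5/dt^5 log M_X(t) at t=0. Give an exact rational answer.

M_X(t) = (e^(t)/8 + 7/8)^5
K_X(t) = log M_X(t) = 5*log(e^(t)/8 + 7/8)
D^5[K](t) = (-35*e^(4*t) + 2695*e^(3*t) - 18865*e^(2*t) + 12005*e^(t))/(e^(5*t) + 35*e^(4*t) + 490*e^(3*t) + 3430*e^(2*t) + 12005*e^(t) + 16807)

κ_5 = D^5[K](0) = -525/4096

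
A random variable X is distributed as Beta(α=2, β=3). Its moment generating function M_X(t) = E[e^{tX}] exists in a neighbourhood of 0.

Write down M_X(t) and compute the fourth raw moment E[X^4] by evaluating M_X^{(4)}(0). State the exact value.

M_X(t) = ₁F₁(2; 5; t)
D^4[M](t) = ₁F₁(6; 9; t)/14

E[X^4] = D^4[M](0) = 1/14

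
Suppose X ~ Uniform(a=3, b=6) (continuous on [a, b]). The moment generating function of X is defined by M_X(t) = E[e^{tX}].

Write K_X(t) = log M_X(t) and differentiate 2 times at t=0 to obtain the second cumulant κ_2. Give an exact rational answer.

M_X(t) = (e^(6*t) - e^(3*t))/(3*t)
K_X(t) = log M_X(t) = -log(t) + log(e^(6*t) - e^(3*t)) - log(3)
dK/dt = (6*t*e^(3*t) - 3*t - e^(3*t) + 1)/(t*e^(3*t) - t)
d^2K/dt^2 = (-9*t^2*e^(3*t) + e^(6*t) - 2*e^(3*t) + 1)/(t^2*e^(6*t) - 2*t^2*e^(3*t) + t^2)

κ_2 = d^2K/dt^2 |_{t=0} = 3/4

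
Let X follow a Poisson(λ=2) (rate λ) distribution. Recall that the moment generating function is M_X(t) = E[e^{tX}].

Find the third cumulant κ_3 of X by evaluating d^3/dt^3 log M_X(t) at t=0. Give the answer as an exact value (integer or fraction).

M_X(t) = e^(2*e^(t) - 2)
K_X(t) = log M_X(t) = 2*e^(t) - 2
D^3[K](t) = 2*e^(t)

κ_3 = D^3[K](0) = 2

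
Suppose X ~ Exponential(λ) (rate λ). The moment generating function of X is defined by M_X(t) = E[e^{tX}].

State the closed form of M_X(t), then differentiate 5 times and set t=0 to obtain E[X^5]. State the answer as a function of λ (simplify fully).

M_X(t) = λ/(λ - t)
dM/dt = λ/(λ^2 - 2*λ*t + t^2)
d^2M/dt^2 = -2*λ/(-λ^3 + 3*λ^2*t - 3*λ*t^2 + t^3)
d^3M/dt^3 = 6*λ/(λ^4 - 4*λ^3*t + 6*λ^2*t^2 - 4*λ*t^3 + t^4)
d^4M/dt^4 = -24*λ/(-λ^5 + 5*λ^4*t - 10*λ^3*t^2 + 10*λ^2*t^3 - 5*λ*t^4 + t^5)
d^5M/dt^5 = 120*λ/(λ^6 - 6*λ^5*t + 15*λ^4*t^2 - 20*λ^3*t^3 + 15*λ^2*t^4 - 6*λ*t^5 + t^6)

E[X^5] = d^5M/dt^5 |_{t=0} = 120/λ^5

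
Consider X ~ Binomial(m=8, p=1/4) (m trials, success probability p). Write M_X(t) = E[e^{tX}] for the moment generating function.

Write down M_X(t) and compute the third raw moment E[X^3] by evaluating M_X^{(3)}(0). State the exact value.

M_X(t) = (e^(t)/4 + 3/4)^8
D^3[M](t) = e^(8*t)/128 + 1029*e^(7*t)/8192 + 1701*e^(6*t)/2048 + 23625*e^(5*t)/8192 + 2835*e^(4*t)/512 + 45927*e^(3*t)/8192 + 5103*e^(2*t)/2048 + 2187*e^(t)/8192

E[X^3] = D^3[M](0) = 71/4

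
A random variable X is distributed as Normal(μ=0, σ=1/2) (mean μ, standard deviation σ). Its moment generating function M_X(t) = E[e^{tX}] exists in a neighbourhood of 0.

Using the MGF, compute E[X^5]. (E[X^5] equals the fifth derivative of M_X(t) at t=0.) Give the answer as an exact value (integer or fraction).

M_X(t) = e^(t^2/8)
dM/dt = t*e^(t^2/8)/4
d^2M/dt^2 = t^2*e^(t^2/8)/16 + e^(t^2/8)/4
d^3M/dt^3 = t^3*e^(t^2/8)/64 + 3*t*e^(t^2/8)/16
d^4M/dt^4 = t^4*e^(t^2/8)/256 + 3*t^2*e^(t^2/8)/32 + 3*e^(t^2/8)/16
d^5M/dt^5 = t^5*e^(t^2/8)/1024 + 5*t^3*e^(t^2/8)/128 + 15*t*e^(t^2/8)/64

E[X^5] = d^5M/dt^5 |_{t=0} = 0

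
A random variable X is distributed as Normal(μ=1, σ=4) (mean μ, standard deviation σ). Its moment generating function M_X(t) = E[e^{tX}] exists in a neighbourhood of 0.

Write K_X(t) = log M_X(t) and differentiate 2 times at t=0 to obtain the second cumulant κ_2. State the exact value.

M_X(t) = e^(8*t^2 + t)
K_X(t) = log M_X(t) = 8*t^2 + t
K′(t) = 16*t + 1
K′′(t) = 16

κ_2 = K′′(0) = 16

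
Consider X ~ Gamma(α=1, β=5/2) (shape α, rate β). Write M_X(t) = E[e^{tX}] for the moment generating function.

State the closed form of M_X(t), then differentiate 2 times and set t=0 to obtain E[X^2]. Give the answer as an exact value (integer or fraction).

M_X(t) = 5/(2*(5/2 - t))
dM/dt = 10/(4*t^2 - 20*t + 25)
d^2M/dt^2 = -40/(8*t^3 - 60*t^2 + 150*t - 125)

E[X^2] = d^2M/dt^2 |_{t=0} = 8/25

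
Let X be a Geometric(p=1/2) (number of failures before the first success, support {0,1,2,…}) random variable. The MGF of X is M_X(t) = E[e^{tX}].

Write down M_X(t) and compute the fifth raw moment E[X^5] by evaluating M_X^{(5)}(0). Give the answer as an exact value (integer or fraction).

M_X(t) = 1/(2*(1 - e^(t)/2))
M′(t) = e^(t)/(e^(2*t) - 4*e^(t) + 4)
M′′(t) = (-e^(2*t) - 2*e^(t))/(e^(3*t) - 6*e^(2*t) + 12*e^(t) - 8)
M′′′(t) = (e^(3*t) + 8*e^(2*t) + 4*e^(t))/(e^(4*t) - 8*e^(3*t) + 24*e^(2*t) - 32*e^(t) + 16)
M′′′′(t) = (-e^(4*t) - 22*e^(3*t) - 44*e^(2*t) - 8*e^(t))/(e^(5*t) - 10*e^(4*t) + 40*e^(3*t) - 80*e^(2*t) + 80*e^(t) - 32)
M′′′′′(t) = (e^(5*t) + 52*e^(4*t) + 264*e^(3*t) + 208*e^(2*t) + 16*e^(t))/(e^(6*t) - 12*e^(5*t) + 60*e^(4*t) - 160*e^(3*t) + 240*e^(2*t) - 192*e^(t) + 64)

E[X^5] = M′′′′′(0) = 541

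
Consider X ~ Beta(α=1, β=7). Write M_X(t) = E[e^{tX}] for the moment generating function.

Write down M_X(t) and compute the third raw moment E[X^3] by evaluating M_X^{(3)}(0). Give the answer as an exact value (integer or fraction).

E[X^3] = d^3M/dt^3 |_{t=0} = 1/120

M_X(t) = ₁F₁(1; 8; t)
dM/dt = ₁F₁(2; 9; t)/8
d^2M/dt^2 = ₁F₁(3; 10; t)/36
d^3M/dt^3 = ₁F₁(4; 11; t)/120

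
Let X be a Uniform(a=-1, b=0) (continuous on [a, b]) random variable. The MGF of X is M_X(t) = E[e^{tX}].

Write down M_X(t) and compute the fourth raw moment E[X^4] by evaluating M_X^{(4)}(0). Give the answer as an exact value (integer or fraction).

E[X^4] = d^4M/dt^4 |_{t=0} = 1/5

M_X(t) = (1 - e^(-t))/t
dM/dt = (t - e^(t) + 1)*e^(-t)/t^2
d^2M/dt^2 = (-t^2 - 2*t + 2*e^(t) - 2)*e^(-t)/t^3
d^3M/dt^3 = (t^3 + 3*t^2 + 6*t - 6*e^(t) + 6)*e^(-t)/t^4
d^4M/dt^4 = (-t^4 - 4*t^3 - 12*t^2 - 24*t + 24*e^(t) - 24)*e^(-t)/t^5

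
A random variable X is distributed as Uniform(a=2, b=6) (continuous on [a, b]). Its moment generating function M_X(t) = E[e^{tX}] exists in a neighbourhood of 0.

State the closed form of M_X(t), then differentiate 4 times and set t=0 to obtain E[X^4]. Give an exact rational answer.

E[X^4] = M′′′′(0) = 1936/5

M_X(t) = (e^(6*t) - e^(2*t))/(4*t)
M′(t) = (6*t*e^(6*t) - 2*t*e^(2*t) - e^(6*t) + e^(2*t))/(4*t^2)
M′′(t) = (18*t^2*e^(6*t) - 2*t^2*e^(2*t) - 6*t*e^(6*t) + 2*t*e^(2*t) + e^(6*t) - e^(2*t))/(2*t^3)
M′′′(t) = (108*t^3*e^(6*t) - 4*t^3*e^(2*t) - 54*t^2*e^(6*t) + 6*t^2*e^(2*t) + 18*t*e^(6*t) - 6*t*e^(2*t) - 3*e^(6*t) + 3*e^(2*t))/(2*t^4)
M′′′′(t) = (324*t^4*e^(6*t) - 4*t^4*e^(2*t) - 216*t^3*e^(6*t) + 8*t^3*e^(2*t) + 108*t^2*e^(6*t) - 12*t^2*e^(2*t) - 36*t*e^(6*t) + 12*t*e^(2*t) + 6*e^(6*t) - 6*e^(2*t))/t^5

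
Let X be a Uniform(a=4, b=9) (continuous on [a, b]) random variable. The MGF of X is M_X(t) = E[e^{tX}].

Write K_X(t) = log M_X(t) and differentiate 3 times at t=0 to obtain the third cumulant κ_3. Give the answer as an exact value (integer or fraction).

M_X(t) = (e^(9*t) - e^(4*t))/(5*t)
K_X(t) = log M_X(t) = -log(t) + log(e^(9*t) - e^(4*t)) - log(5)
D^3[K](t) = (125*t^3*e^(10*t) + 125*t^3*e^(5*t) - 2*e^(15*t) + 6*e^(10*t) - 6*e^(5*t) + 2)/(t^3*e^(15*t) - 3*t^3*e^(10*t) + 3*t^3*e^(5*t) - t^3)

κ_3 = D^3[K](0) = 0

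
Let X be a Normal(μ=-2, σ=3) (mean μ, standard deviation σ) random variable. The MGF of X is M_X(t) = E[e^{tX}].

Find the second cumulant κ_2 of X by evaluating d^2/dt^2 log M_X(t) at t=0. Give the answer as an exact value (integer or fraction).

M_X(t) = e^(9*t^2/2 - 2*t)
K_X(t) = log M_X(t) = 9*t^2/2 - 2*t
K^(2)(t) = 9

κ_2 = K^(2)(0) = 9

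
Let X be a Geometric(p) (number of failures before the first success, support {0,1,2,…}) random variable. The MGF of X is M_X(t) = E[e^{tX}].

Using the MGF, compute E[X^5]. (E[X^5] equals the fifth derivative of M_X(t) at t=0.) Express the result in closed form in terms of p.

E[X^5] = M^(5)(0) = -1 + 31/p - 180/p^2 + 390/p^3 - 360/p^4 + 120/p^5

M_X(t) = p/(-(1 - p)*e^(t) + 1)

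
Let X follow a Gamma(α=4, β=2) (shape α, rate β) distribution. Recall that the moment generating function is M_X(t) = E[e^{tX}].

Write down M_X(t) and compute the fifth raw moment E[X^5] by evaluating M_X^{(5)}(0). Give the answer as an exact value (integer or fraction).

M_X(t) = 16/(2 - t)^4
dM/dt = -64/(t^5 - 10*t^4 + 40*t^3 - 80*t^2 + 80*t - 32)
d^2M/dt^2 = 320/(t^6 - 12*t^5 + 60*t^4 - 160*t^3 + 240*t^2 - 192*t + 64)
d^3M/dt^3 = -1920/(t^7 - 14*t^6 + 84*t^5 - 280*t^4 + 560*t^3 - 672*t^2 + 448*t - 128)
d^4M/dt^4 = 13440/(t^8 - 16*t^7 + 112*t^6 - 448*t^5 + 1120*t^4 - 1792*t^3 + 1792*t^2 - 1024*t + 256)
d^5M/dt^5 = -107520/(t^9 - 18*t^8 + 144*t^7 - 672*t^6 + 2016*t^5 - 4032*t^4 + 5376*t^3 - 4608*t^2 + 2304*t - 512)

E[X^5] = d^5M/dt^5 |_{t=0} = 210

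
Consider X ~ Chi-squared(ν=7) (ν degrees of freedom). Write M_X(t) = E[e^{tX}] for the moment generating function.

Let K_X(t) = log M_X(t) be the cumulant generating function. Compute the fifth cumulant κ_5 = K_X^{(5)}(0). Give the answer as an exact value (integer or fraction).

κ_5 = D^5[K](0) = 2688

M_X(t) = (1 - 2*t)^(-7/2)
K_X(t) = log M_X(t) = -7*log(1 - 2*t)/2
D^5[K](t) = -2688/(32*t^5 - 80*t^4 + 80*t^3 - 40*t^2 + 10*t - 1)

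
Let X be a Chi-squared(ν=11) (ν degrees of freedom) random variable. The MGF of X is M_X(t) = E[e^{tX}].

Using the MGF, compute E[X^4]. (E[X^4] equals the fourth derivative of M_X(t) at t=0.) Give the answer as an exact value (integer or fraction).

M_X(t) = (1 - 2*t)^(-11/2)

E[X^4] = D^4[M](0) = 36465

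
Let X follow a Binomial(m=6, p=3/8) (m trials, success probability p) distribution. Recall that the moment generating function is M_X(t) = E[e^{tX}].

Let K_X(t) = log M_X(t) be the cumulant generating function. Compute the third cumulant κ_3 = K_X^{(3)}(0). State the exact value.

κ_3 = K^(3)(0) = 45/128

M_X(t) = (3*e^(t)/8 + 5/8)^6
K_X(t) = log M_X(t) = 6*log(3*e^(t)/8 + 5/8)
K^(3)(t) = (-270*e^(2*t) + 450*e^(t))/(27*e^(3*t) + 135*e^(2*t) + 225*e^(t) + 125)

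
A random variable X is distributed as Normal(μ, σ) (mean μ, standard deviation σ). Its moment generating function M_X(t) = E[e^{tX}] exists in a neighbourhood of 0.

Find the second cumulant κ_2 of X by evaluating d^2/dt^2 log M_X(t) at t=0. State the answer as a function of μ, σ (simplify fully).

M_X(t) = e^(μ*t + σ^2*t^2/2)
K_X(t) = log M_X(t) = μ*t + σ^2*t^2/2
D^2[K](t) = σ^2

κ_2 = D^2[K](0) = σ^2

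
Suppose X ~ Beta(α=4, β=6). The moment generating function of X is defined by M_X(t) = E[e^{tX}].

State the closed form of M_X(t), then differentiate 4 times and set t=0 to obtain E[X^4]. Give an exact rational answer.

E[X^4] = d^4M/dt^4 |_{t=0} = 7/143

M_X(t) = ₁F₁(4; 10; t)
dM/dt = 2*₁F₁(5; 11; t)/5
d^2M/dt^2 = 2*₁F₁(6; 12; t)/11
d^3M/dt^3 = ₁F₁(7; 13; t)/11
d^4M/dt^4 = 7*₁F₁(8; 14; t)/143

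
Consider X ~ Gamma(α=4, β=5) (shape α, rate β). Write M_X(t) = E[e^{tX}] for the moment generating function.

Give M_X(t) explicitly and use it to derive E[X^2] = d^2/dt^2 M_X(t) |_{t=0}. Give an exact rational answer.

E[X^2] = M^(2)(0) = 4/5

M_X(t) = 625/(5 - t)^4
M^(2)(t) = 12500/(t^6 - 30*t^5 + 375*t^4 - 2500*t^3 + 9375*t^2 - 18750*t + 15625)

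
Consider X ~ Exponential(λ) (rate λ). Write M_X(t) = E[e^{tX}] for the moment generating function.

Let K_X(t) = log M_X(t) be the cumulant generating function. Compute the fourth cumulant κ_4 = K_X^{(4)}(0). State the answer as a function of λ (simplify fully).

M_X(t) = λ/(λ - t)
K_X(t) = log M_X(t) = log(λ) - log(λ - t)
K′(t) = -1/(-λ + t)
K′′(t) = 1/(λ^2 - 2*λ*t + t^2)
K′′′(t) = -2/(-λ^3 + 3*λ^2*t - 3*λ*t^2 + t^3)
K′′′′(t) = 6/(λ^4 - 4*λ^3*t + 6*λ^2*t^2 - 4*λ*t^3 + t^4)

κ_4 = K′′′′(0) = 6/λ^4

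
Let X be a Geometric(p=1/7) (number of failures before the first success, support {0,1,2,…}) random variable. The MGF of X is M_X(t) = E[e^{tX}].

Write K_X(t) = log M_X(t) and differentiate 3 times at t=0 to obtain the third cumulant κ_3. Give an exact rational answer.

κ_3 = K^(3)(0) = 546

M_X(t) = 1/(7*(1 - 6*e^(t)/7))
K_X(t) = log M_X(t) = -log(1 - 6*e^(t)/7) - log(7)
K^(3)(t) = (-252*e^(2*t) - 294*e^(t))/(216*e^(3*t) - 756*e^(2*t) + 882*e^(t) - 343)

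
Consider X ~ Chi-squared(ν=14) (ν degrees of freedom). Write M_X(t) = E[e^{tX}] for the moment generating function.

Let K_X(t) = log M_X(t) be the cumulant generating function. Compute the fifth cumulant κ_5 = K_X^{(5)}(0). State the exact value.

M_X(t) = (1 - 2*t)^(-7)
K_X(t) = log M_X(t) = -7*log(1 - 2*t)
K′(t) = -14/(2*t - 1)
K′′(t) = 28/(4*t^2 - 4*t + 1)
K′′′(t) = -112/(8*t^3 - 12*t^2 + 6*t - 1)
K′′′′(t) = 672/(16*t^4 - 32*t^3 + 24*t^2 - 8*t + 1)
K′′′′′(t) = -5376/(32*t^5 - 80*t^4 + 80*t^3 - 40*t^2 + 10*t - 1)

κ_5 = K′′′′′(0) = 5376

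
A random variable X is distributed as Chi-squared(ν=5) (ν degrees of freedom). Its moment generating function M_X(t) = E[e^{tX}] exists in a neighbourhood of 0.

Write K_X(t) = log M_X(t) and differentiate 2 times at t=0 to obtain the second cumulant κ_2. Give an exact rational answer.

M_X(t) = (1 - 2*t)^(-5/2)
K_X(t) = log M_X(t) = -5*log(1 - 2*t)/2
K′(t) = -5/(2*t - 1)
K′′(t) = 10/(4*t^2 - 4*t + 1)

κ_2 = K′′(0) = 10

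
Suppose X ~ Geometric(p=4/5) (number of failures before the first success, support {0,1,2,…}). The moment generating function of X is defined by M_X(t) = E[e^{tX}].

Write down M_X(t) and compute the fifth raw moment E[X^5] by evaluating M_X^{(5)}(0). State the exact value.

M_X(t) = 4/(5*(1 - e^(t)/5))
dM/dt = 4*e^(t)/(e^(2*t) - 10*e^(t) + 25)
d^2M/dt^2 = (-4*e^(2*t) - 20*e^(t))/(e^(3*t) - 15*e^(2*t) + 75*e^(t) - 125)
d^3M/dt^3 = (4*e^(3*t) + 80*e^(2*t) + 100*e^(t))/(e^(4*t) - 20*e^(3*t) + 150*e^(2*t) - 500*e^(t) + 625)
d^4M/dt^4 = (-4*e^(4*t) - 220*e^(3*t) - 1100*e^(2*t) - 500*e^(t))/(e^(5*t) - 25*e^(4*t) + 250*e^(3*t) - 1250*e^(2*t) + 3125*e^(t) - 3125)
d^5M/dt^5 = (4*e^(5*t) + 520*e^(4*t) + 6600*e^(3*t) + 13000*e^(2*t) + 2500*e^(t))/(e^(6*t) - 30*e^(5*t) + 375*e^(4*t) - 2500*e^(3*t) + 9375*e^(2*t) - 18750*e^(t) + 15625)

E[X^5] = d^5M/dt^5 |_{t=0} = 707/128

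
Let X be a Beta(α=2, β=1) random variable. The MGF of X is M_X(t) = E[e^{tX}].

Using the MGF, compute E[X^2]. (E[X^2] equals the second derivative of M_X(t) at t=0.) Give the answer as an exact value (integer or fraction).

E[X^2] = d^2M/dt^2 |_{t=0} = 1/2

M_X(t) = ₁F₁(2; 3; t)
dM/dt = 2*₁F₁(3; 4; t)/3
d^2M/dt^2 = ₁F₁(4; 5; t)/2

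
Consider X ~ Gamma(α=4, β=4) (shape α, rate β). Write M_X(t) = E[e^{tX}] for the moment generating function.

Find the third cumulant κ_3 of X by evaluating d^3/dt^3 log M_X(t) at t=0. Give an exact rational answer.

κ_3 = K′′′(0) = 1/8

M_X(t) = 256/(4 - t)^4
K_X(t) = log M_X(t) = -4*log(4 - t) + 8*log(2)
K′(t) = -4/(t - 4)
K′′(t) = 4/(t^2 - 8*t + 16)
K′′′(t) = -8/(t^3 - 12*t^2 + 48*t - 64)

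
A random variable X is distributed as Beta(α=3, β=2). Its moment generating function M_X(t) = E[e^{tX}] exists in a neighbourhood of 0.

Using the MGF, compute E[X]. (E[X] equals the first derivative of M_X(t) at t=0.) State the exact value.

E[X] = M′(0) = 3/5

M_X(t) = ₁F₁(3; 5; t)
M′(t) = 3*₁F₁(4; 6; t)/5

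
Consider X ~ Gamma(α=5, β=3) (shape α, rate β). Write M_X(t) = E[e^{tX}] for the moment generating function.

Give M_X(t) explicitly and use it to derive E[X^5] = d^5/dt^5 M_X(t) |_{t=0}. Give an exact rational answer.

M_X(t) = 243/(3 - t)^5
M′(t) = 1215/(t^6 - 18*t^5 + 135*t^4 - 540*t^3 + 1215*t^2 - 1458*t + 729)
M′′(t) = -7290/(t^7 - 21*t^6 + 189*t^5 - 945*t^4 + 2835*t^3 - 5103*t^2 + 5103*t - 2187)
M′′′(t) = 51030/(t^8 - 24*t^7 + 252*t^6 - 1512*t^5 + 5670*t^4 - 13608*t^3 + 20412*t^2 - 17496*t + 6561)
M′′′′(t) = -408240/(t^9 - 27*t^8 + 324*t^7 - 2268*t^6 + 10206*t^5 - 30618*t^4 + 61236*t^3 - 78732*t^2 + 59049*t - 19683)
M′′′′′(t) = 3674160/(t^10 - 30*t^9 + 405*t^8 - 3240*t^7 + 17010*t^6 - 61236*t^5 + 153090*t^4 - 262440*t^3 + 295245*t^2 - 196830*t + 59049)

E[X^5] = M′′′′′(0) = 560/9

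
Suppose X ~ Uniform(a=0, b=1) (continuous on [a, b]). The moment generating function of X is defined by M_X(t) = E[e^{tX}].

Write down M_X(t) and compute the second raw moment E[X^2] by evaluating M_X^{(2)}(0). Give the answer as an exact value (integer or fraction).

M_X(t) = (e^(t) - 1)/t
D^2[M](t) = (t^2*e^(t) - 2*t*e^(t) + 2*e^(t) - 2)/t^3

E[X^2] = D^2[M](0) = 1/3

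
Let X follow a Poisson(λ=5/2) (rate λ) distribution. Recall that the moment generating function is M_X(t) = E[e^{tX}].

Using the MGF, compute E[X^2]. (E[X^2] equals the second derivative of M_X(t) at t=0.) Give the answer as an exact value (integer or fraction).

E[X^2] = M′′(0) = 35/4

M_X(t) = e^(5*e^(t)/2 - 5/2)
M′(t) = 5*e^(-5/2)*e^(t)*e^(5*e^(t)/2)/2
M′′(t) = (25*e^(2*t)*e^(5*e^(t)/2) + 10*e^(t)*e^(5*e^(t)/2))*e^(-5/2)/4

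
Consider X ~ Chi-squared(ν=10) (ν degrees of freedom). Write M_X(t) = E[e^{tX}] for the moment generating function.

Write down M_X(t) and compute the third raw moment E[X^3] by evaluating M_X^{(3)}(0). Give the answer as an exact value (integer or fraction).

M_X(t) = (1 - 2*t)^(-5)
M^(3)(t) = 1680/(256*t^8 - 1024*t^7 + 1792*t^6 - 1792*t^5 + 1120*t^4 - 448*t^3 + 112*t^2 - 16*t + 1)

E[X^3] = M^(3)(0) = 1680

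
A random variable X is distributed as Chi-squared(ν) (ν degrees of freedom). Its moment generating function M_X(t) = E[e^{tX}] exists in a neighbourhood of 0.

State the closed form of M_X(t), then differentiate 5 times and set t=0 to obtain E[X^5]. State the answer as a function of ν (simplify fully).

M_X(t) = (1 - 2*t)^(-ν/2)

E[X^5] = M^(5)(0) = ν*(ν^4 + 20*ν^3 + 140*ν^2 + 400*ν + 384)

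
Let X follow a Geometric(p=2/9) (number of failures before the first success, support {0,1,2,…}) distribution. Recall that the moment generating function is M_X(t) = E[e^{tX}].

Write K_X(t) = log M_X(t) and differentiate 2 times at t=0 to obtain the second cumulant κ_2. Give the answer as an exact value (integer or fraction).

κ_2 = K^(2)(0) = 63/4

M_X(t) = 2/(9*(1 - 7*e^(t)/9))
K_X(t) = log M_X(t) = -log(1 - 7*e^(t)/9) - 2*log(3) + log(2)
K^(2)(t) = 63*e^(t)/(49*e^(2*t) - 126*e^(t) + 81)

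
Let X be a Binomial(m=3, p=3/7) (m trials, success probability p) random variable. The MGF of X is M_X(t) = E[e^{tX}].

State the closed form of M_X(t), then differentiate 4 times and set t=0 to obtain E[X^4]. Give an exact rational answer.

M_X(t) = (3*e^(t)/7 + 4/7)^3
D^4[M](t) = 2187*e^(3*t)/343 + 1728*e^(2*t)/343 + 144*e^(t)/343

E[X^4] = D^4[M](0) = 4059/343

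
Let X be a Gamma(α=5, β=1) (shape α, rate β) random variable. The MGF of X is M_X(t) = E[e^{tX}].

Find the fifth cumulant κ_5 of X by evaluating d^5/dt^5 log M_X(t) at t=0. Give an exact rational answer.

M_X(t) = (1 - t)^(-5)
K_X(t) = log M_X(t) = -5*log(1 - t)
D^5[K](t) = -120/(t^5 - 5*t^4 + 10*t^3 - 10*t^2 + 5*t - 1)

κ_5 = D^5[K](0) = 120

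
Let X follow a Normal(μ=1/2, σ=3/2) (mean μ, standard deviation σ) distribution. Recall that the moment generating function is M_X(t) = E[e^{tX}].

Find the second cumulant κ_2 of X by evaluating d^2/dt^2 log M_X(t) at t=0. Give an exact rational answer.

κ_2 = D^2[K](0) = 9/4

M_X(t) = e^(9*t^2/8 + t/2)
K_X(t) = log M_X(t) = 9*t^2/8 + t/2
D^2[K](t) = 9/4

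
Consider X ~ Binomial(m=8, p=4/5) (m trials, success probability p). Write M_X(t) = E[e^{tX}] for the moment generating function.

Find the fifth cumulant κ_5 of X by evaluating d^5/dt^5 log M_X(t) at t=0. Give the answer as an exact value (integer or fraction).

κ_5 = K′′′′′(0) = 2208/3125

M_X(t) = (4*e^(t)/5 + 1/5)^8
K_X(t) = log M_X(t) = 8*log(4*e^(t)/5 + 1/5)
K′(t) = 32*e^(t)/(4*e^(t) + 1)
K′′(t) = 32*e^(t)/(16*e^(2*t) + 8*e^(t) + 1)
K′′′(t) = (-128*e^(2*t) + 32*e^(t))/(64*e^(3*t) + 48*e^(2*t) + 12*e^(t) + 1)
K′′′′(t) = (512*e^(3*t) - 512*e^(2*t) + 32*e^(t))/(256*e^(4*t) + 256*e^(3*t) + 96*e^(2*t) + 16*e^(t) + 1)
K′′′′′(t) = (-2048*e^(4*t) + 5632*e^(3*t) - 1408*e^(2*t) + 32*e^(t))/(1024*e^(5*t) + 1280*e^(4*t) + 640*e^(3*t) + 160*e^(2*t) + 20*e^(t) + 1)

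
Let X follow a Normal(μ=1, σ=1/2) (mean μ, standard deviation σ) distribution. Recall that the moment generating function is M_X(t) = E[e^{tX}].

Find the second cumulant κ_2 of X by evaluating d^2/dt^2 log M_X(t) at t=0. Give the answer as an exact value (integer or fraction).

M_X(t) = e^(t^2/8 + t)
K_X(t) = log M_X(t) = t^2/8 + t
K^(2)(t) = 1/4

κ_2 = K^(2)(0) = 1/4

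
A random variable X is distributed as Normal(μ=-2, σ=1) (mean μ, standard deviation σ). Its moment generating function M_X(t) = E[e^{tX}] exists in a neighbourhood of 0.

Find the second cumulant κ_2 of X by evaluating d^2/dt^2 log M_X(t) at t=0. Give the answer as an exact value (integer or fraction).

κ_2 = K′′(0) = 1

M_X(t) = e^(t^2/2 - 2*t)
K_X(t) = log M_X(t) = t^2/2 - 2*t
K′(t) = t - 2
K′′(t) = 1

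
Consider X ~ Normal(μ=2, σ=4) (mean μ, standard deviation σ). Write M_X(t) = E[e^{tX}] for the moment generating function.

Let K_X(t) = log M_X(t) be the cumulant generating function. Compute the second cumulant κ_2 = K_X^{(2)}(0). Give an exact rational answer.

M_X(t) = e^(8*t^2 + 2*t)
K_X(t) = log M_X(t) = 8*t^2 + 2*t
K′(t) = 16*t + 2
K′′(t) = 16

κ_2 = K′′(0) = 16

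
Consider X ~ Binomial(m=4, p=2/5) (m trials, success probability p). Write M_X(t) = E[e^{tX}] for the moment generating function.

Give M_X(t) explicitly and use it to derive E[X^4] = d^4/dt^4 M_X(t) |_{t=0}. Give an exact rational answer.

E[X^4] = M′′′′(0) = 15544/625

M_X(t) = (2*e^(t)/5 + 3/5)^4
M′(t) = 64*e^(4*t)/625 + 288*e^(3*t)/625 + 432*e^(2*t)/625 + 216*e^(t)/625
M′′(t) = 256*e^(4*t)/625 + 864*e^(3*t)/625 + 864*e^(2*t)/625 + 216*e^(t)/625
M′′′(t) = 1024*e^(4*t)/625 + 2592*e^(3*t)/625 + 1728*e^(2*t)/625 + 216*e^(t)/625
M′′′′(t) = 4096*e^(4*t)/625 + 7776*e^(3*t)/625 + 3456*e^(2*t)/625 + 216*e^(t)/625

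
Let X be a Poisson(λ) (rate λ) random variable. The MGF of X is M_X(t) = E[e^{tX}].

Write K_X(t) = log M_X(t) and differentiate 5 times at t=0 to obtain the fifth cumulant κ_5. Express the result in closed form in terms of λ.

κ_5 = D^5[K](0) = λ

M_X(t) = e^(λ*(e^(t) - 1))
K_X(t) = log M_X(t) = λ*(e^(t) - 1)
D^5[K](t) = λ*e^(t)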